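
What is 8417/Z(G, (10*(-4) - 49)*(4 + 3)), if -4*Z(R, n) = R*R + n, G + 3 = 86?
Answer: -16834/3133 ≈ -5.3731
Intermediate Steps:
G = 83 (G = -3 + 86 = 83)
Z(R, n) = -n/4 - R**2/4 (Z(R, n) = -(R*R + n)/4 = -(R**2 + n)/4 = -(n + R**2)/4 = -n/4 - R**2/4)
8417/Z(G, (10*(-4) - 49)*(4 + 3)) = 8417/(-(10*(-4) - 49)*(4 + 3)/4 - 1/4*83**2) = 8417/(-(-40 - 49)*7/4 - 1/4*6889) = 8417/(-(-89)*7/4 - 6889/4) = 8417/(-1/4*(-623) - 6889/4) = 8417/(623/4 - 6889/4) = 8417/(-3133/2) = 8417*(-2/3133) = -16834/3133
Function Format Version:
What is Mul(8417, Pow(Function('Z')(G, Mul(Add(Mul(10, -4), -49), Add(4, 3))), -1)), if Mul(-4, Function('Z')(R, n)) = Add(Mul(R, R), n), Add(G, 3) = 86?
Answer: Rational(-16834, 3133) ≈ -5.3731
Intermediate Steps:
G = 83 (G = Add(-3, 86) = 83)
Function('Z')(R, n) = Add(Mul(Rational(-1, 4), n), Mul(Rational(-1, 4), Pow(R, 2))) (Function('Z')(R, n) = Mul(Rational(-1, 4), Add(Mul(R, R), n)) = Mul(Rational(-1, 4), Add(Pow(R, 2), n)) = Mul(Rational(-1, 4), Add(n, Pow(R, 2))) = Add(Mul(Rational(-1, 4), n), Mul(Rational(-1, 4), Pow(R, 2))))
Mul(8417, Pow(Function('Z')(G, Mul(Add(Mul(10, -4), -49), Add(4, 3))), -1)) = Mul(8417, Pow(Add(Mul(Rational(-1, 4), Mul(Add(Mul(10, -4), -49), Add(4, 3))), Mul(Rational(-1, 4), Pow(83, 2))), -1)) = Mul(8417, Pow(Add(Mul(Rational(-1, 4), Mul(Add(-40, -49), 7)), Mul(Rational(-1, 4), 6889)), -1)) = Mul(8417, Pow(Add(Mul(Rational(-1, 4), Mul(-89, 7)), Rational(-6889, 4)), -1)) = Mul(8417, Pow(Add(Mul(Rational(-1, 4), -623), Rational(-6889, 4)), -1)) = Mul(8417, Pow(Add(Rational(623, 4), Rational(-6889, 4)), -1)) = Mul(8417, Pow(Rational(-3133, 2), -1)) = Mul(8417, Rational(-2, 3133)) = Rational(-16834, 3133)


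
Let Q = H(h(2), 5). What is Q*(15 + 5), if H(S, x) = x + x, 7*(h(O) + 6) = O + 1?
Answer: 200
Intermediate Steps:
h(O) = -41/7 + O/7 (h(O) = -6 + (O + 1)/7 = -6 + (1 + O)/7 = -6 + (1/7 + O/7) = -41/7 + O/7)
H(S, x) = 2*x
Q = 10 (Q = 2*5 = 10)
Q*(15 + 5) = 10*(15 + 5) = 10*20 = 200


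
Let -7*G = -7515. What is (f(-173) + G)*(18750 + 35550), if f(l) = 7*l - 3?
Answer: -53376900/7 ≈ -7.6253e+6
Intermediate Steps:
f(l) = -3 + 7*l
G = 7515/7 (G = -⅐*(-7515) = 7515/7 ≈ 1073.6)
(f(-173) + G)*(18750 + 35550) = ((-3 + 7*(-173)) + 7515/7)*(18750 + 35550) = ((-3 - 1211) + 7515/7)*54300 = (-1214 + 7515/7)*54300 = -983/7*54300 = -53376900/7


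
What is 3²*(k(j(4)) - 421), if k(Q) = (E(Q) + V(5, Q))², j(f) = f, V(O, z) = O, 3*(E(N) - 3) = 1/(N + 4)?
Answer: -205247/64 ≈ -3207.0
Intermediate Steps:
E(N) = 3 + 1/(3*(4 + N)) (E(N) = 3 + 1/(3*(N + 4)) = 3 + 1/(3*(4 + N)))
k(Q) = (5 + (37 + 9*Q)/(3*(4 + Q)))² (k(Q) = ((37 + 9*Q)/(3*(4 + Q)) + 5)² = (5 + (37 + 9*Q)/(3*(4 + Q)))²)
3²*(k(j(4)) - 421) = 3²*((97 + 24*4)²/(9*(4 + 4)²) - 421) = 9*((⅑)*(97 + 96)²/8² - 421) = 9*((⅑)*(1/64)*193² - 421) = 9*((⅑)*(1/64)*37249 - 421) = 9*(37249/576 - 421) = 9*(-205247/576) = -205247/64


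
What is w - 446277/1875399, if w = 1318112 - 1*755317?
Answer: 351821577976/625133 ≈ 5.6280e+5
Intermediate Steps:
w = 562795 (w = 1318112 - 755317 = 562795)
w - 446277/1875399 = 562795 - 446277/1875399 = 562795 - 1*148759/625133 = 562795 - 148759/625133 = 351821577976/625133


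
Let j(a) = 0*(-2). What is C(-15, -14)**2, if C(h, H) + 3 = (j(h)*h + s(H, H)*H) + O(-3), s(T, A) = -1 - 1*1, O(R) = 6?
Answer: 961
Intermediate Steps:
s(T, A) = -2 (s(T, A) = -1 - 1 = -2)
j(a) = 0
C(h, H) = 3 - 2*H (C(h, H) = -3 + ((0*h - 2*H) + 6) = -3 + ((0 - 2*H) + 6) = -3 + (-2*H + 6) = -3 + (6 - 2*H) = 3 - 2*H)
C(-15, -14)**2 = (3 - 2*(-14))**2 = (3 + 28)**2 = 31**2 = 961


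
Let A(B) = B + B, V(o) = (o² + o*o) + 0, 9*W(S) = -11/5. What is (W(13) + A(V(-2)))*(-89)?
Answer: -63101/45 ≈ -1402.2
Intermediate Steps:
W(S) = -11/45 (W(S) = (-11/5)/9 = (-11*⅕)/9 = (⅑)*(-11/5) = -11/45)
V(o) = 2*o² (V(o) = (o² + o²) + 0 = 2*o² + 0 = 2*o²)
A(B) = 2*B
(W(13) + A(V(-2)))*(-89) = (-11/45 + 2*(2*(-2)²))*(-89) = (-11/45 + 2*(2*4))*(-89) = (-11/45 + 2*8)*(-89) = (-11/45 + 16)*(-89) = (709/45)*(-89) = -63101/45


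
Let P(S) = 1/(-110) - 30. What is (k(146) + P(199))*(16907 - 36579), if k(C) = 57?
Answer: -29203084/55 ≈ -5.3097e+5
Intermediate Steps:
P(S) = -3301/110 (P(S) = -1/110 - 30 = -3301/110)
(k(146) + P(199))*(16907 - 36579) = (57 - 3301/110)*(16907 - 36579) = (2969/110)*(-19672) = -29203084/55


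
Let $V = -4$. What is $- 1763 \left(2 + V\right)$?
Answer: $3526$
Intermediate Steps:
$- 1763 \left(2 + V\right) = - 1763 \left(2 - 4\right) = \left(-1763\right) \left(-2\right) = 3526$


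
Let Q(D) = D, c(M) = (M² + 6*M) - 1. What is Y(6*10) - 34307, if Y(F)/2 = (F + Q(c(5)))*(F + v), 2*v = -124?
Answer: -34763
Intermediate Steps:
v = -62 (v = (½)*(-124) = -62)
c(M) = -1 + M² + 6*M
Y(F) = 2*(-62 + F)*(54 + F) (Y(F) = 2*((F + (-1 + 5² + 6*5))*(F - 62)) = 2*((F + (-1 + 25 + 30))*(-62 + F)) = 2*((F + 54)*(-62 + F)) = 2*((54 + F)*(-62 + F)) = 2*((-62 + F)*(54 + F)) = 2*(-62 + F)*(54 + F))
Y(6*10) - 34307 = (-6696 - 96*10 + 2*(6*10)²) - 34307 = (-6696 - 16*60 + 2*60²) - 34307 = (-6696 - 960 + 2*3600) - 34307 = (-6696 - 960 + 7200) - 34307 = -456 - 34307 = -34763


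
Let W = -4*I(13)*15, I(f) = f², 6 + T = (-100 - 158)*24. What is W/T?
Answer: 1690/1033 ≈ 1.6360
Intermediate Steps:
T = -6198 (T = -6 + (-100 - 158)*24 = -6 - 258*24 = -6 - 6192 = -6198)
W = -10140 (W = -4*13²*15 = -676*15 = -4*2535 = -10140)
W/T = -10140/(-6198) = -10140*(-1/6198) = 1690/1033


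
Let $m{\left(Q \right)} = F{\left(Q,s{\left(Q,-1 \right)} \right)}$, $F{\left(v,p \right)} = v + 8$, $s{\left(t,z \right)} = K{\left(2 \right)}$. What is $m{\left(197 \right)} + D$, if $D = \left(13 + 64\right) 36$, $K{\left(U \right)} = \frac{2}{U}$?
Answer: $2977$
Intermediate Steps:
$s{\left(t,z \right)} = 1$ ($s{\left(t,z \right)} = \frac{2}{2} = 2 \cdot \frac{1}{2} = 1$)
$F{\left(v,p \right)} = 8 + v$
$m{\left(Q \right)} = 8 + Q$
$D = 2772$ ($D = 77 \cdot 36 = 2772$)
$m{\left(197 \right)} + D = \left(8 + 197\right) + 2772 = 205 + 2772 = 2977$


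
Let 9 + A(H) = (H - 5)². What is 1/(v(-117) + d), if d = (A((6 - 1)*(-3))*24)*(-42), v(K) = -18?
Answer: -1/394146 ≈ -2.5371e-6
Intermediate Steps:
A(H) = -9 + (-5 + H)² (A(H) = -9 + (H - 5)² = -9 + (-5 + H)²)
d = -394128 (d = ((-9 + (-5 + (6 - 1)*(-3))²)*24)*(-42) = ((-9 + (-5 + 5*(-3))²)*24)*(-42) = ((-9 + (-5 - 15)²)*24)*(-42) = ((-9 + (-20)²)*24)*(-42) = ((-9 + 400)*24)*(-42) = (391*24)*(-42) = 9384*(-42) = -394128)
1/(v(-117) + d) = 1/(-18 - 394128) = 1/(-394146) = -1/394146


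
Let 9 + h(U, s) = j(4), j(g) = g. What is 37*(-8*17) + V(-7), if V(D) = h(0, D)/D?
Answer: -35219/7 ≈ -5031.3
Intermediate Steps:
h(U, s) = -5 (h(U, s) = -9 + 4 = -5)
V(D) = -5/D
37*(-8*17) + V(-7) = 37*(-8*17) - 5/(-7) = 37*(-136) - 5*(-⅐) = -5032 + 5/7 = -35219/7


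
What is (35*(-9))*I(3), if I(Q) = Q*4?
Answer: -3780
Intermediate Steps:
I(Q) = 4*Q
(35*(-9))*I(3) = (35*(-9))*(4*3) = -315*12 = -3780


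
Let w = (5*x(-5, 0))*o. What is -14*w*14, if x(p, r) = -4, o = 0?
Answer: 0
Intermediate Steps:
w = 0 (w = (5*(-4))*0 = -20*0 = 0)
-14*w*14 = -14*0*14 = 0*14 = 0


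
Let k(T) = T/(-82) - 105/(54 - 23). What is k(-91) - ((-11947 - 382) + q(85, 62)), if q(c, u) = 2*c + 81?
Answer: 30696487/2542 ≈ 12076.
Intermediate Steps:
q(c, u) = 81 + 2*c
k(T) = -105/31 - T/82 (k(T) = T*(-1/82) - 105/31 = -T/82 - 105*1/31 = -T/82 - 105/31 = -105/31 - T/82)
k(-91) - ((-11947 - 382) + q(85, 62)) = (-105/31 - 1/82*(-91)) - ((-11947 - 382) + (81 + 2*85)) = (-105/31 + 91/82) - (-12329 + (81 + 170)) = -5789/2542 - (-12329 + 251) = -5789/2542 - 1*(-12078) = -5789/2542 + 12078 = 30696487/2542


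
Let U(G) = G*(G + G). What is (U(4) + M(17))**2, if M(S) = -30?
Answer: 4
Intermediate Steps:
U(G) = 2*G**2 (U(G) = G*(2*G) = 2*G**2)
(U(4) + M(17))**2 = (2*4**2 - 30)**2 = (2*16 - 30)**2 = (32 - 30)**2 = 2**2 = 4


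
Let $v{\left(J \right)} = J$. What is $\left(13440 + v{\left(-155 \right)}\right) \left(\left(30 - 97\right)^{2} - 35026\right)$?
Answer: $-405684045$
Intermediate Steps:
$\left(13440 + v{\left(-155 \right)}\right) \left(\left(30 - 97\right)^{2} - 35026\right) = \left(13440 - 155\right) \left(\left(30 - 97\right)^{2} - 35026\right) = 13285 \left(\left(-67\right)^{2} - 35026\right) = 13285 \left(4489 - 35026\right) = 13285 \left(-30537\right) = -405684045$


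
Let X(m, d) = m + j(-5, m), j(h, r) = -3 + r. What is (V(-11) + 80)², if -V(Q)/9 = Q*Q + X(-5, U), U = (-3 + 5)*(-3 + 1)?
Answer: 795664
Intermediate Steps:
U = -4 (U = 2*(-2) = -4)
X(m, d) = -3 + 2*m (X(m, d) = m + (-3 + m) = -3 + 2*m)
V(Q) = 117 - 9*Q² (V(Q) = -9*(Q*Q + (-3 + 2*(-5))) = -9*(Q² + (-3 - 10)) = -9*(Q² - 13) = -9*(-13 + Q²) = 117 - 9*Q²)
(V(-11) + 80)² = ((117 - 9*(-11)²) + 80)² = ((117 - 9*121) + 80)² = ((117 - 1089) + 80)² = (-972 + 80)² = (-892)² = 795664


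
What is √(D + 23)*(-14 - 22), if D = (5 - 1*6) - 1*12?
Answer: -36*√10 ≈ -113.84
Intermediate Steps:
D = -13 (D = (5 - 6) - 12 = -1 - 12 = -13)
√(D + 23)*(-14 - 22) = √(-13 + 23)*(-14 - 22) = √10*(-36) = -36*√10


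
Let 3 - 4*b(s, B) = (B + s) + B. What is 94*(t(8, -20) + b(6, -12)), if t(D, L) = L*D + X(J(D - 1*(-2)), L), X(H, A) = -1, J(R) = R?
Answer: -29281/2 ≈ -14641.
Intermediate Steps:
t(D, L) = -1 + D*L (t(D, L) = L*D - 1 = D*L - 1 = -1 + D*L)
b(s, B) = 3/4 - B/2 - s/4 (b(s, B) = 3/4 - ((B + s) + B)/4 = 3/4 - (s + 2*B)/4 = 3/4 + (-B/2 - s/4) = 3/4 - B/2 - s/4)
94*(t(8, -20) + b(6, -12)) = 94*((-1 + 8*(-20)) + (3/4 - 1/2*(-12) - 1/4*6)) = 94*((-1 - 160) + (3/4 + 6 - 3/2)) = 94*(-161 + 21/4) = 94*(-623/4) = -29281/2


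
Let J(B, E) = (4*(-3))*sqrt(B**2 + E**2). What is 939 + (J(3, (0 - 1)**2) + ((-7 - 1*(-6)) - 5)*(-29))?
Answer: 1113 - 12*sqrt(10) ≈ 1075.1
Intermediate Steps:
J(B, E) = -12*sqrt(B**2 + E**2)
939 + (J(3, (0 - 1)**2) + ((-7 - 1*(-6)) - 5)*(-29)) = 939 + (-12*sqrt(3**2 + ((0 - 1)**2)**2) + ((-7 - 1*(-6)) - 5)*(-29)) = 939 + (-12*sqrt(9 + ((-1)**2)**2) + ((-7 + 6) - 5)*(-29)) = 939 + (-12*sqrt(9 + 1**2) + (-1 - 5)*(-29)) = 939 + (-12*sqrt(9 + 1) - 6*(-29)) = 939 + (-12*sqrt(10) + 174) = 939 + (174 - 12*sqrt(10)) = 1113 - 12*sqrt(10)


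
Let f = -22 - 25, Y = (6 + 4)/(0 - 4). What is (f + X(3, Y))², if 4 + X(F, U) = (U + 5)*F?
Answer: 7569/4 ≈ 1892.3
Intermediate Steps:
Y = -5/2 (Y = 10/(-4) = 10*(-¼) = -5/2 ≈ -2.5000)
X(F, U) = -4 + F*(5 + U) (X(F, U) = -4 + (U + 5)*F = -4 + (5 + U)*F = -4 + F*(5 + U))
f = -47
(f + X(3, Y))² = (-47 + (-4 + 5*3 + 3*(-5/2)))² = (-47 + (-4 + 15 - 15/2))² = (-47 + 7/2)² = (-87/2)² = 7569/4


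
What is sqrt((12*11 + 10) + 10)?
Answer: 2*sqrt(38) ≈ 12.329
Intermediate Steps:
sqrt((12*11 + 10) + 10) = sqrt((132 + 10) + 10) = sqrt(142 + 10) = sqrt(152) = 2*sqrt(38)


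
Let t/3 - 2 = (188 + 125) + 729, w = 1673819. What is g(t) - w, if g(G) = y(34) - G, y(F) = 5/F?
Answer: -57016329/34 ≈ -1.6770e+6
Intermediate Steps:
t = 3132 (t = 6 + 3*((188 + 125) + 729) = 6 + 3*(313 + 729) = 6 + 3*1042 = 6 + 3126 = 3132)
g(G) = 5/34 - G
g(t) - w = (5/34 - 1*3132) - 1*1673819 = (5/34 - 3132) - 1673819 = -106483/34 - 1673819 = -57016329/34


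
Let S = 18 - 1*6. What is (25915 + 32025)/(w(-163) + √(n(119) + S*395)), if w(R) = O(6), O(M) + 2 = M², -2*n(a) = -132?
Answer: -196996/365 + 17382*√534/365 ≈ 560.75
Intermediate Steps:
n(a) = 66 (n(a) = -½*(-132) = 66)
S = 12 (S = 18 - 6 = 12)
O(M) = -2 + M²
w(R) = 34 (w(R) = -2 + 6² = -2 + 36 = 34)
(25915 + 32025)/(w(-163) + √(n(119) + S*395)) = (25915 + 32025)/(34 + √(66 + 12*395)) = 57940/(34 + √(66 + 4740)) = 57940/(34 + √4806) = 57940/(34 + 3*√534)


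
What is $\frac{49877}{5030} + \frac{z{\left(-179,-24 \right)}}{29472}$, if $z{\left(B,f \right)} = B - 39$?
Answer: $\frac{367219601}{37061040} \approx 9.9085$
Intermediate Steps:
$z{\left(B,f \right)} = -39 + B$ ($z{\left(B,f \right)} = B - 39 = -39 + B$)
$\frac{49877}{5030} + \frac{z{\left(-179,-24 \right)}}{29472} = \frac{49877}{5030} + \frac{-39 - 179}{29472} = 49877 \cdot \frac{1}{5030} - \frac{109}{14736} = \frac{49877}{5030} - \frac{109}{14736} = \frac{367219601}{37061040}$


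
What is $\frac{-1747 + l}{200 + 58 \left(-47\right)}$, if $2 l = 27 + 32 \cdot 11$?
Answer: $\frac{3115}{5052} \approx 0.61659$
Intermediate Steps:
$l = \frac{379}{2}$ ($l = \frac{27 + 32 \cdot 11}{2} = \frac{27 + 352}{2} = \frac{1}{2} \cdot 379 = \frac{379}{2} \approx 189.5$)
$\frac{-1747 + l}{200 + 58 \left(-47\right)} = \frac{-1747 + \frac{379}{2}}{200 + 58 \left(-47\right)} = - \frac{3115}{2 \left(200 - 2726\right)} = - \frac{3115}{2 \left(-2526\right)} = \left(- \frac{3115}{2}\right) \left(- \frac{1}{2526}\right) = \frac{3115}{5052}$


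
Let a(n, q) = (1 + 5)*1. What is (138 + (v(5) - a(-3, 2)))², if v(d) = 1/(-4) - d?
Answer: 257049/16 ≈ 16066.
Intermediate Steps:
v(d) = -¼ - d
a(n, q) = 6 (a(n, q) = 6*1 = 6)
(138 + (v(5) - a(-3, 2)))² = (138 + ((-¼ - 1*5) - 1*6))² = (138 + ((-¼ - 5) - 6))² = (138 + (-21/4 - 6))² = (138 - 45/4)² = (507/4)² = 257049/16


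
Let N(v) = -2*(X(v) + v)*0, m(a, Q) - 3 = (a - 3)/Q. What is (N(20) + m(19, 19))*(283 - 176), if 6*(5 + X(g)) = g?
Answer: 7811/19 ≈ 411.11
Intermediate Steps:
X(g) = -5 + g/6
m(a, Q) = 3 + (-3 + a)/Q (m(a, Q) = 3 + (a - 3)/Q = 3 + (-3 + a)/Q)
N(v) = 0 (N(v) = -2*((-5 + v/6) + v)*0 = -2*(-5 + 7*v/6)*0 = (10 - 7*v/3)*0 = 0)
(N(20) + m(19, 19))*(283 - 176) = (0 + (-3 + 19 + 3*19)/19)*(283 - 176) = (0 + (-3 + 19 + 57)/19)*107 = (0 + (1/19)*73)*107 = (0 + 73/19)*107 = (73/19)*107 = 7811/19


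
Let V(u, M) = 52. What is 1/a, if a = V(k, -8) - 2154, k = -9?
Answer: -1/2102 ≈ -0.00047574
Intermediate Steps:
a = -2102 (a = 52 - 2154 = -2102)
1/a = 1/(-2102) = -1/2102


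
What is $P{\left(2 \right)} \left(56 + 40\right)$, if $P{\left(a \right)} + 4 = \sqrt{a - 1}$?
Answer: $-288$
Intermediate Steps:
$P{\left(a \right)} = -4 + \sqrt{-1 + a}$ ($P{\left(a \right)} = -4 + \sqrt{a - 1} = -4 + \sqrt{-1 + a}$)
$P{\left(2 \right)} \left(56 + 40\right) = \left(-4 + \sqrt{-1 + 2}\right) \left(56 + 40\right) = \left(-4 + \sqrt{1}\right) 96 = \left(-4 + 1\right) 96 = \left(-3\right) 96 = -288$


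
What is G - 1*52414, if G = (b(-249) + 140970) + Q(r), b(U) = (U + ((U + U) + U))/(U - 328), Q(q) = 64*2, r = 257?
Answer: 51171664/577 ≈ 88686.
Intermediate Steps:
Q(q) = 128
b(U) = 4*U/(-328 + U) (b(U) = (U + (2*U + U))/(-328 + U) = (U + 3*U)/(-328 + U) = (4*U)/(-328 + U) = 4*U/(-328 + U))
G = 81414542/577 (G = (4*(-249)/(-328 - 249) + 140970) + 128 = (4*(-249)/(-577) + 140970) + 128 = (4*(-249)*(-1/577) + 140970) + 128 = (996/577 + 140970) + 128 = 81340686/577 + 128 = 81414542/577 ≈ 1.4110e+5)
G - 1*52414 = 81414542/577 - 1*52414 = 81414542/577 - 52414 = 51171664/577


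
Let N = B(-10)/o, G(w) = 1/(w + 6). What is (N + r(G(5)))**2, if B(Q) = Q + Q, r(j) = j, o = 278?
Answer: 841/2337841 ≈ 0.00035973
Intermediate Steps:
G(w) = 1/(6 + w)
B(Q) = 2*Q
N = -10/139 (N = (2*(-10))/278 = -20*1/278 = -10/139 ≈ -0.071942)
(N + r(G(5)))**2 = (-10/139 + 1/(6 + 5))**2 = (-10/139 + 1/11)**2 = (29/1529)**2 = 841/2337841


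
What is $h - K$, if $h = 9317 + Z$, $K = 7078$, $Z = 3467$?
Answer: $5706$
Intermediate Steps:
$h = 12784$ ($h = 9317 + 3467 = 12784$)
$h - K = 12784 - 7078 = 5706$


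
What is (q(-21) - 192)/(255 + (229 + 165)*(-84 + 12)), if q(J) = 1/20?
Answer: 3839/562260 ≈ 0.0068278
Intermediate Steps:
q(J) = 1/20
(q(-21) - 192)/(255 + (229 + 165)*(-84 + 12)) = (1/20 - 192)/(255 + (229 + 165)*(-84 + 12)) = -3839/(20*(255 + 394*(-72))) = -3839/(20*(255 - 28368)) = -3839/20/(-28113) = -3839/20*(-1/28113) = 3839/562260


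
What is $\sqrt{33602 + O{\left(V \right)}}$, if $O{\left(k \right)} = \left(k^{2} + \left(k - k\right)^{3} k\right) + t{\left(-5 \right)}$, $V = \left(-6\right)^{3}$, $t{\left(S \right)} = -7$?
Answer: $\sqrt{80251} \approx 283.29$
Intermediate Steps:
$V = -216$
$O{\left(k \right)} = -7 + k^{2}$ ($O{\left(k \right)} = \left(k^{2} + \left(k - k\right)^{3} k\right) - 7 = \left(k^{2} + 0^{3} k\right) - 7 = \left(k^{2} + 0 k\right) - 7 = \left(k^{2} + 0\right) - 7 = k^{2} - 7 = -7 + k^{2}$)
$\sqrt{33602 + O{\left(V \right)}} = \sqrt{33602 - \left(7 - \left(-216\right)^{2}\right)} = \sqrt{33602 + \left(-7 + 46656\right)} = \sqrt{33602 + 46649} = \sqrt{80251}$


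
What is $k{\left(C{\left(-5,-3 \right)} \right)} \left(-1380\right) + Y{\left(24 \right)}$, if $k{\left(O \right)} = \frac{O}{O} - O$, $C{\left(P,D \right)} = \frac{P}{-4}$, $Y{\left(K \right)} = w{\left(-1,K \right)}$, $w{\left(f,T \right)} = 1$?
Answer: $346$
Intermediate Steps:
$Y{\left(K \right)} = 1$
$C{\left(P,D \right)} = - \frac{P}{4}$ ($C{\left(P,D \right)} = P \left(- \frac{1}{4}\right) = - \frac{P}{4}$)
$k{\left(O \right)} = 1 - O$
$k{\left(C{\left(-5,-3 \right)} \right)} \left(-1380\right) + Y{\left(24 \right)} = \left(1 - \left(- \frac{1}{4}\right) \left(-5\right)\right) \left(-1380\right) + 1 = \left(1 - \frac{5}{4}\right) \left(-1380\right) + 1 = \left(- \frac{1}{4}\right) \left(-1380\right) + 1 = 345 + 1 = 346$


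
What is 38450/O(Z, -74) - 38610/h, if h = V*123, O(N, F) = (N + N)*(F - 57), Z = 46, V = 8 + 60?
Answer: -16394240/2100061 ≈ -7.8066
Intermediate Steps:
V = 68
O(N, F) = 2*N*(-57 + F) (O(N, F) = (2*N)*(-57 + F) = 2*N*(-57 + F))
h = 8364 (h = 68*123 = 8364)
38450/O(Z, -74) - 38610/h = 38450/((2*46*(-57 - 74))) - 38610/8364 = 38450/((2*46*(-131))) - 38610*1/8364 = 38450/(-12052) - 6435/1394 = 38450*(-1/12052) - 6435/1394 = -19225/6026 - 6435/1394 = -16394240/2100061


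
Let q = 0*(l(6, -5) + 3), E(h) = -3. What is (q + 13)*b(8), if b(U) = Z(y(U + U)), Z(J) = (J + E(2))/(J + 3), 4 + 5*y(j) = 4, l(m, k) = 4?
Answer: -13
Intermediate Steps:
y(j) = 0 (y(j) = -⅘ + (⅕)*4 = -⅘ + ⅘ = 0)
Z(J) = (-3 + J)/(3 + J) (Z(J) = (J - 3)/(J + 3) = (-3 + J)/(3 + J))
b(U) = -1 (b(U) = (-3 + 0)/(3 + 0) = -3/3 = (⅓)*(-3) = -1)
q = 0 (q = 0*(4 + 3) = 0*7 = 0)
(q + 13)*b(8) = (0 + 13)*(-1) = 13*(-1) = -13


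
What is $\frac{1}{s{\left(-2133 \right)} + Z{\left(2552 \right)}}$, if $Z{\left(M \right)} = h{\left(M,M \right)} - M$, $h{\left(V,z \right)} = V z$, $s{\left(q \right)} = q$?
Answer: $\frac{1}{6508019} \approx 1.5366 \cdot 10^{-7}$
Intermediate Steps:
$Z{\left(M \right)} = M^{2} - M$ ($Z{\left(M \right)} = M M - M = M^{2} - M$)
$\frac{1}{s{\left(-2133 \right)} + Z{\left(2552 \right)}} = \frac{1}{-2133 + 2552 \left(-1 + 2552\right)} = \frac{1}{-2133 + 2552 \cdot 2551} = \frac{1}{-2133 + 6510152} = \frac{1}{6508019}$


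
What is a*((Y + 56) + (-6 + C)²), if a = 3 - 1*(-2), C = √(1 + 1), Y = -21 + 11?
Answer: 420 - 60*√2 ≈ 335.15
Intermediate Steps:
Y = -10
C = √2 ≈ 1.4142
a = 5 (a = 3 + 2 = 5)
a*((Y + 56) + (-6 + C)²) = 5*((-10 + 56) + (-6 + √2)²) = 5*(46 + (-6 + √2)²) = 230 + 5*(-6 + √2)²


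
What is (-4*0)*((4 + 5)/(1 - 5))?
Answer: 0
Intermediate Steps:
(-4*0)*((4 + 5)/(1 - 5)) = 0*(9/(-4)) = 0*(9*(-1/4)) = 0*(-9/4) = 0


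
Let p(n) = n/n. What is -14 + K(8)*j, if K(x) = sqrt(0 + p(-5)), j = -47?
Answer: -61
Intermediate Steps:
p(n) = 1
K(x) = 1 (K(x) = sqrt(0 + 1) = sqrt(1) = 1)
-14 + K(8)*j = -14 + 1*(-47) = -14 - 47 = -61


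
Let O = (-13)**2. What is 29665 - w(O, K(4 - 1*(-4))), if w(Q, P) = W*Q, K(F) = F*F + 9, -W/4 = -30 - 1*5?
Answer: 6005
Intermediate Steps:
O = 169
W = 140 (W = -4*(-30 - 1*5) = -4*(-30 - 5) = -4*(-35) = 140)
K(F) = 9 + F**2 (K(F) = F**2 + 9 = 9 + F**2)
w(Q, P) = 140*Q
29665 - w(O, K(4 - 1*(-4))) = 29665 - 140*169 = 29665 - 1*23660 = 29665 - 23660 = 6005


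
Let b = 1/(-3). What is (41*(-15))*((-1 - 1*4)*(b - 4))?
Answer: -13325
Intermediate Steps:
b = -⅓ (b = 1*(-⅓) = -⅓ ≈ -0.33333)
(41*(-15))*((-1 - 1*4)*(b - 4)) = (41*(-15))*((-1 - 1*4)*(-⅓ - 4)) = -615*(-1 - 4)*(-13)/3 = -(-3075)*(-13)/3 = -615*65/3 = -13325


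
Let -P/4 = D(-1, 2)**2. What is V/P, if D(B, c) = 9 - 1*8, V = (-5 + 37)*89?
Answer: -712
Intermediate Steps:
V = 2848 (V = 32*89 = 2848)
D(B, c) = 1 (D(B, c) = 9 - 8 = 1)
P = -4 (P = -4*1**2 = -4*1 = -4)
V/P = 2848/(-4) = 2848*(-1/4) = -712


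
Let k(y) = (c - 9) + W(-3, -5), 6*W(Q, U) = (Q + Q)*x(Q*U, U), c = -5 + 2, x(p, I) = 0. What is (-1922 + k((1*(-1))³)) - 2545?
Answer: -4479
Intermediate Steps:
c = -3
W(Q, U) = 0 (W(Q, U) = ((Q + Q)*0)/6 = ((2*Q)*0)/6 = (⅙)*0 = 0)
k(y) = -12 (k(y) = (-3 - 9) + 0 = -12 + 0 = -12)
(-1922 + k((1*(-1))³)) - 2545 = (-1922 - 12) - 2545 = -1934 - 2545 = -4479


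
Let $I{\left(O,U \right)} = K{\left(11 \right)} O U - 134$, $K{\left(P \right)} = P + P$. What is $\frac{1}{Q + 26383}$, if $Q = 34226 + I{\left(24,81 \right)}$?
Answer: $\frac{1}{103243} \approx 9.6859 \cdot 10^{-6}$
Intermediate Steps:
$K{\left(P \right)} = 2 P$
$I{\left(O,U \right)} = -134 + 22 O U$ ($I{\left(O,U \right)} = 2 \cdot 11 O U - 134 = 22 O U - 134 = -134 + 22 O U$)
$Q = 76860$ ($Q = 34226 - \left(134 - 42768\right) = 34226 + \left(-134 + 42768\right) = 34226 + 42634 = 76860$)
$\frac{1}{Q + 26383} = \frac{1}{76860 + 26383} = \frac{1}{103243}$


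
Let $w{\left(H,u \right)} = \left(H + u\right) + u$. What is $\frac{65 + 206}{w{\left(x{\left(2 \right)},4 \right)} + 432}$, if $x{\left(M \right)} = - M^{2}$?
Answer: $\frac{271}{436} \approx 0.62156$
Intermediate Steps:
$w{\left(H,u \right)} = H + 2 u$
$\frac{65 + 206}{w{\left(x{\left(2 \right)},4 \right)} + 432} = \frac{65 + 206}{\left(- 2^{2} + 2 \cdot 4\right) + 432} = \frac{271}{\left(\left(-1\right) 4 + 8\right) + 432} = \frac{271}{\left(-4 + 8\right) + 432} = \frac{271}{4 + 432} = \frac{271}{436}$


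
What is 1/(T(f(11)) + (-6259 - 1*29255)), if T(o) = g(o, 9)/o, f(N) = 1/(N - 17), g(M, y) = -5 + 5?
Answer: -1/35514 ≈ -2.8158e-5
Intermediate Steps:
g(M, y) = 0
f(N) = 1/(-17 + N)
T(o) = 0 (T(o) = 0/o = 0)
1/(T(f(11)) + (-6259 - 1*29255)) = 1/(0 + (-6259 - 1*29255)) = 1/(0 + (-6259 - 29255)) = 1/(0 - 35514) = 1/(-35514) = -1/35514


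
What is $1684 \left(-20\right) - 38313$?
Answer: $-71993$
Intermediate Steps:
$1684 \left(-20\right) - 38313 = -33680 - 38313 = -71993$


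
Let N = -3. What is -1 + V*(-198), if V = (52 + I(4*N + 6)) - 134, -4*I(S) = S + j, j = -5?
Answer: 31381/2 ≈ 15691.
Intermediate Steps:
I(S) = 5/4 - S/4 (I(S) = -(S - 5)/4 = -(-5 + S)/4 = 5/4 - S/4)
V = -317/4 (V = (52 + (5/4 - (4*(-3) + 6)/4)) - 134 = (52 + (5/4 - (-12 + 6)/4)) - 134 = (52 + (5/4 - ¼*(-6))) - 134 = (52 + (5/4 + 3/2)) - 134 = (52 + 11/4) - 134 = 219/4 - 134 = -317/4 ≈ -79.250)
-1 + V*(-198) = -1 - 317/4*(-198) = -1 + 31383/2 = 31381/2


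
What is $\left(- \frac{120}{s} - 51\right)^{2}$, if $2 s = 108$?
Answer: $\frac{229441}{81} \approx 2832.6$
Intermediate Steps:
$s = 54$ ($s = \frac{1}{2} \cdot 108 = 54$)
$\left(- \frac{120}{s} - 51\right)^{2} = \left(- \frac{120}{54} - 51\right)^{2} = \left(\left(-120\right) \frac{1}{54} - 51\right)^{2} = \left(- \frac{20}{9} - 51\right)^{2} = \left(- \frac{479}{9}\right)^{2} = \frac{229441}{81}$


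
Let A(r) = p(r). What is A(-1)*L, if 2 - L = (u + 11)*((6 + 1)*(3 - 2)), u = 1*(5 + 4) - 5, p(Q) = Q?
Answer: 103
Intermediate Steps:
A(r) = r
u = 4 (u = 1*9 - 5 = 9 - 5 = 4)
L = -103 (L = 2 - (4 + 11)*(6 + 1)*(3 - 2) = 2 - 15*7*1 = 2 - 15*7 = 2 - 1*105 = 2 - 105 = -103)
A(-1)*L = -1*(-103) = 103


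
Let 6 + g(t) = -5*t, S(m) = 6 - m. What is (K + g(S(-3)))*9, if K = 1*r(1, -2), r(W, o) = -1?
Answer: -468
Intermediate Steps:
g(t) = -6 - 5*t
K = -1 (K = 1*(-1) = -1)
(K + g(S(-3)))*9 = (-1 + (-6 - 5*(6 - 1*(-3))))*9 = (-1 + (-6 - 5*(6 + 3)))*9 = (-1 + (-6 - 5*9))*9 = (-1 + (-6 - 45))*9 = (-1 - 51)*9 = -52*9 = -468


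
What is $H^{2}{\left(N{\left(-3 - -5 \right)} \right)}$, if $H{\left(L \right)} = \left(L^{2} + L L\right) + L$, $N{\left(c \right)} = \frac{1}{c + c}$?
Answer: $\frac{9}{64} \approx 0.14063$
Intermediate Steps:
$N{\left(c \right)} = \frac{1}{2 c}$
$H{\left(L \right)} = L + 2 L^{2}$ ($H{\left(L \right)} = \left(L^{2} + L^{2}\right) + L = 2 L^{2} + L = L + 2 L^{2}$)
$H^{2}{\left(N{\left(-3 - -5 \right)} \right)} = \left(\frac{1}{2 \left(-3 - -5\right)} \left(1 + 2 \frac{1}{2 \left(-3 - -5\right)}\right)\right)^{2} = \left(\frac{1}{2 \left(-3 + 5\right)} \left(1 + 2 \frac{1}{2 \left(-3 + 5\right)}\right)\right)^{2} = \left(\frac{1}{2 \cdot 2} \left(1 + 2 \frac{1}{2 \cdot 2}\right)\right)^{2} = \left(\frac{1}{2} \cdot \frac{1}{2} \left(1 + 2 \cdot \frac{1}{2} \cdot \frac{1}{2}\right)\right)^{2} = \left(\frac{1 + 2 \cdot \frac{1}{4}}{4}\right)^{2} = \left(\frac{1 + \frac{1}{2}}{4}\right)^{2} = \left(\frac{1}{4} \cdot \frac{3}{2}\right)^{2} = \left(\frac{3}{8}\right)^{2} = \frac{9}{64}$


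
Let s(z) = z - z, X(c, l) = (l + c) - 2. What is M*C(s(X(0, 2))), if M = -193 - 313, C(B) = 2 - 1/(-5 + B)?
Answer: -5566/5 ≈ -1113.2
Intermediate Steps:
X(c, l) = -2 + c + l (X(c, l) = (c + l) - 2 = -2 + c + l)
s(z) = 0
M = -506
M*C(s(X(0, 2))) = -506*(-11 + 2*0)/(-5 + 0) = -506*(-11 + 0)/(-5) = -(-506)*(-11)/5 = -506*11/5 = -5566/5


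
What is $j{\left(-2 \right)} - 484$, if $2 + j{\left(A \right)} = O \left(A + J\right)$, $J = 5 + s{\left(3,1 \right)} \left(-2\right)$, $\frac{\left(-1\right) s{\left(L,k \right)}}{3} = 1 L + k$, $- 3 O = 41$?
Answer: $-855$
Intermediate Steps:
$O = - \frac{41}{3}$ ($O = \left(- \frac{1}{3}\right) 41 = - \frac{41}{3} \approx -13.667$)
$s{\left(L,k \right)} = - 3 L - 3 k$ ($s{\left(L,k \right)} = - 3 \left(1 L + k\right) = - 3 \left(L + k\right) = - 3 L - 3 k$)
$J = 29$ ($J = 5 + \left(\left(-3\right) 3 - 3\right) \left(-2\right) = 5 + \left(-9 - 3\right) \left(-2\right) = 5 - -24 = 5 + 24 = 29$)
$j{\left(A \right)} = - \frac{1195}{3} - \frac{41 A}{3}$ ($j{\left(A \right)} = -2 - \frac{41 \left(A + 29\right)}{3} = -2 - \frac{41 \left(29 + A\right)}{3} = -2 - \left(\frac{1189}{3} + \frac{41 A}{3}\right) = - \frac{1195}{3} - \frac{41 A}{3}$)
$j{\left(-2 \right)} - 484 = \left(- \frac{1195}{3} - - \frac{82}{3}\right) - 484 = \left(- \frac{1195}{3} + \frac{82}{3}\right) - 484 = -371 - 484 = -855$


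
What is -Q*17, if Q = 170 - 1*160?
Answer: -170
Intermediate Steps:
Q = 10 (Q = 170 - 160 = 10)
-Q*17 = -1*10*17 = -10*17 = -170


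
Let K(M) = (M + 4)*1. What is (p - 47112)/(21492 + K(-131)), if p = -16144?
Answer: -63256/21365 ≈ -2.9607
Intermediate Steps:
K(M) = 4 + M (K(M) = (4 + M)*1 = 4 + M)
(p - 47112)/(21492 + K(-131)) = (-16144 - 47112)/(21492 + (4 - 131)) = -63256/(21492 - 127) = -63256/21365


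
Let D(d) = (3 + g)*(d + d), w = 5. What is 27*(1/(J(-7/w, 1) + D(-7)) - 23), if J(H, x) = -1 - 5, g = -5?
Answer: -13635/22 ≈ -619.77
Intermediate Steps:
J(H, x) = -6
D(d) = -4*d (D(d) = (3 - 5)*(d + d) = -4*d)
27*(1/(J(-7/w, 1) + D(-7)) - 23) = 27*(1/(-6 - 4*(-7)) - 23) = 27*(1/(-6 + 28) - 23) = 27*(1/22 - 23) = 27*(-505/22) = -13635/22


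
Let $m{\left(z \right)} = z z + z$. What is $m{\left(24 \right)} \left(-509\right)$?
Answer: $-305400$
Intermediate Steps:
$m{\left(z \right)} = z + z^{2}$ ($m{\left(z \right)} = z^{2} + z = z + z^{2}$)
$m{\left(24 \right)} \left(-509\right) = 24 \left(1 + 24\right) \left(-509\right) = 24 \cdot 25 \left(-509\right) = 600 \left(-509\right) = -305400$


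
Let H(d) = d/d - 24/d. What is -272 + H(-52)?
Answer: -3517/13 ≈ -270.54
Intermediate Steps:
H(d) = 1 - 24/d
-272 + H(-52) = -272 + (-24 - 52)/(-52) = -272 - 1/52*(-76) = -272 + 19/13 = -3517/13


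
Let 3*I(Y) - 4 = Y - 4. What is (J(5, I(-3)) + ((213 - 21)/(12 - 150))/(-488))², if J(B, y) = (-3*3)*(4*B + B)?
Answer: 99648180241/1968409 ≈ 50624.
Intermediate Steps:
I(Y) = Y/3 (I(Y) = 4/3 + (Y - 4)/3 = 4/3 + (-4 + Y)/3 = 4/3 + (-4/3 + Y/3) = Y/3)
J(B, y) = -45*B
(J(5, I(-3)) + ((213 - 21)/(12 - 150))/(-488))² = (-45*5 + ((213 - 21)/(12 - 150))/(-488))² = (-225 + (192/(-138))*(-1/488))² = (-225 + (192*(-1/138))*(-1/488))² = (-225 - 32/23*(-1/488))² = (-225 + 4/1403)² = (-315671/1403)² = 99648180241/1968409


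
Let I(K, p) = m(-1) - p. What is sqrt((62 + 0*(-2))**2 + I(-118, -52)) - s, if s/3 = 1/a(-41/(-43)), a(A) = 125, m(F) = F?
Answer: -3/125 + sqrt(3895) ≈ 62.386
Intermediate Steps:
I(K, p) = -1 - p
s = 3/125 ≈ 0.024000
sqrt((62 + 0*(-2))**2 + I(-118, -52)) - s = sqrt((62 + 0*(-2))**2 + (-1 - 1*(-52))) - 1*3/125 = sqrt((62 + 0)**2 + (-1 + 52)) - 3/125 = sqrt(62**2 + 51) - 3/125 = sqrt(3844 + 51) - 3/125 = sqrt(3895) - 3/125 = -3/125 + sqrt(3895)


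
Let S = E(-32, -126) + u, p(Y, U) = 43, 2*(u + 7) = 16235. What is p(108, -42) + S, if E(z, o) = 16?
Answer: 16339/2 ≈ 8169.5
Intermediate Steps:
u = 16221/2 (u = -7 + (½)*16235 = -7 + 16235/2 = 16221/2 ≈ 8110.5)
S = 16253/2 (S = 16 + 16221/2 = 16253/2 ≈ 8126.5)
p(108, -42) + S = 43 + 16253/2 = 16339/2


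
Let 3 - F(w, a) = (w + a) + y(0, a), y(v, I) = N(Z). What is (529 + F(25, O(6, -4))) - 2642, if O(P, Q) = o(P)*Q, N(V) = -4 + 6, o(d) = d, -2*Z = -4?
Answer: -2113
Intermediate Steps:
Z = 2 (Z = -½*(-4) = 2)
N(V) = 2
y(v, I) = 2
O(P, Q) = P*Q
F(w, a) = 1 - a - w (F(w, a) = 3 - ((w + a) + 2) = 3 - ((a + w) + 2) = 3 - (2 + a + w) = 3 + (-2 - a - w) = 1 - a - w)
(529 + F(25, O(6, -4))) - 2642 = (529 + (1 - 6*(-4) - 1*25)) - 2642 = (529 + (1 - 1*(-24) - 25)) - 2642 = (529 + (1 + 24 - 25)) - 2642 = (529 + 0) - 2642 = 529 - 2642 = -2113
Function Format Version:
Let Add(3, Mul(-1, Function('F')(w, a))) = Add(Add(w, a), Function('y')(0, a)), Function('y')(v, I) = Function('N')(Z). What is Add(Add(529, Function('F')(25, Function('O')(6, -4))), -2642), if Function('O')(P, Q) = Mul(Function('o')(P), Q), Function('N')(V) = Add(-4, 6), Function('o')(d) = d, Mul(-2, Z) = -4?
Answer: -2113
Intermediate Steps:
Z = 2 (Z = Mul(Rational(-1, 2), -4) = 2)
Function('N')(V) = 2
Function('y')(v, I) = 2
Function('O')(P, Q) = Mul(P, Q)
Function('F')(w, a) = Add(1, Mul(-1, a), Mul(-1, w)) (Function('F')(w, a) = Add(3, Mul(-1, Add(Add(w, a), 2))) = Add(3, Mul(-1, Add(Add(a, w), 2))) = Add(3, Mul(-1, Add(2, a, w))) = Add(3, Add(-2, Mul(-1, a), Mul(-1, w))) = Add(1, Mul(-1, a), Mul(-1, w)))
Add(Add(529, Function('F')(25, Function('O')(6, -4))), -2642) = Add(Add(529, Add(1, Mul(-1, Mul(6, -4)), Mul(-1, 25))), -2642) = Add(Add(529, Add(1, Mul(-1, -24), -25)), -2642) = Add(Add(529, Add(1, 24, -25)), -2642) = Add(Add(529, 0), -2642) = Add(529, -2642) = -2113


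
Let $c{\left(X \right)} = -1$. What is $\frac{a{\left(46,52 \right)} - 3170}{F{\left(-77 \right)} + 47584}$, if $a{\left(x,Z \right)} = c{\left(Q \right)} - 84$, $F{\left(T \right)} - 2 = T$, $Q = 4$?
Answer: $- \frac{465}{6787} \approx -0.068513$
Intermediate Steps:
$F{\left(T \right)} = 2 + T$
$a{\left(x,Z \right)} = -85$ ($a{\left(x,Z \right)} = -1 - 84 = -85$)
$\frac{a{\left(46,52 \right)} - 3170}{F{\left(-77 \right)} + 47584} = \frac{-85 - 3170}{\left(2 - 77\right) + 47584} = - \frac{3255}{-75 + 47584} = - \frac{3255}{47509} = \left(-3255\right) \frac{1}{47509} = - \frac{465}{6787}$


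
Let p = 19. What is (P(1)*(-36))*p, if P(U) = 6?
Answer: -4104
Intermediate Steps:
(P(1)*(-36))*p = (6*(-36))*19 = -216*19 = -4104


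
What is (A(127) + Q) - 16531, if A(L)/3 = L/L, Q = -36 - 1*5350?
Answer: -21914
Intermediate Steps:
Q = -5386 (Q = -36 - 5350 = -5386)
A(L) = 3 (A(L) = 3*(L/L) = 3*1 = 3)
(A(127) + Q) - 16531 = (3 - 5386) - 16531 = -5383 - 16531 = -21914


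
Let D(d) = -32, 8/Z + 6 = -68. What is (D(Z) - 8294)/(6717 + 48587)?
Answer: -4163/27652 ≈ -0.15055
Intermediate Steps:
Z = -4/37 (Z = 8/(-6 - 68) = 8/(-74) = 8*(-1/74) = -4/37 ≈ -0.10811)
(D(Z) - 8294)/(6717 + 48587) = (-32 - 8294)/(6717 + 48587) = -8326/55304 = -8326*1/55304 = -4163/27652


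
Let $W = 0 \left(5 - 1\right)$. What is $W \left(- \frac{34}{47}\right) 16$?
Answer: $0$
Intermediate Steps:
$W = 0$ ($W = 0 \cdot 4 = 0$)
$W \left(- \frac{34}{47}\right) 16 = 0 \left(- \frac{34}{47}\right) 16 = 0 \cdot 16 = 0$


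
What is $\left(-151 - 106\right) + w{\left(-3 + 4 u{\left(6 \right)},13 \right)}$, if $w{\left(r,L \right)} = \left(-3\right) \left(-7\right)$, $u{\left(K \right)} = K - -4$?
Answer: $-236$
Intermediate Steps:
$u{\left(K \right)} = 4 + K$ ($u{\left(K \right)} = K + 4 = 4 + K$)
$w{\left(r,L \right)} = 21$
$\left(-151 - 106\right) + w{\left(-3 + 4 u{\left(6 \right)},13 \right)} = \left(-151 - 106\right) + 21 = -257 + 21 = -236$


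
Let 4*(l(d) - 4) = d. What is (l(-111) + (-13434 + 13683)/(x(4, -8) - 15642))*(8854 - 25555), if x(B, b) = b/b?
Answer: 24832566591/62564 ≈ 3.9691e+5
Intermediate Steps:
x(B, b) = 1
l(d) = 4 + d/4
(l(-111) + (-13434 + 13683)/(x(4, -8) - 15642))*(8854 - 25555) = ((4 + (1/4)*(-111)) + (-13434 + 13683)/(1 - 15642))*(8854 - 25555) = ((4 - 111/4) + 249/(-15641))*(-16701) = (-95/4 + 249*(-1/15641))*(-16701) = (-95/4 - 249/15641)*(-16701) = -1486891/62564*(-16701) = 24832566591/62564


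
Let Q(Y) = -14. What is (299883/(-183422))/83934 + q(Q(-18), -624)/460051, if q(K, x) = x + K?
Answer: -3320063254819/2360880850176516 ≈ -0.0014063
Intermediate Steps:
q(K, x) = K + x
(299883/(-183422))/83934 + q(Q(-18), -624)/460051 = (299883/(-183422))/83934 + (-14 - 624)/460051 = (299883*(-1/183422))*(1/83934) - 638*1/460051 = -299883/183422*1/83934 - 638/460051 = -99961/5131780716 - 638/460051 = -3320063254819/2360880850176516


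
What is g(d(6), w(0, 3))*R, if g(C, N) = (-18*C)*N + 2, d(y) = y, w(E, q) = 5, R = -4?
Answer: 2152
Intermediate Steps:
g(C, N) = 2 - 18*C*N (g(C, N) = -18*C*N + 2 = 2 - 18*C*N)
g(d(6), w(0, 3))*R = (2 - 18*6*5)*(-4) = (2 - 540)*(-4) = -538*(-4) = 2152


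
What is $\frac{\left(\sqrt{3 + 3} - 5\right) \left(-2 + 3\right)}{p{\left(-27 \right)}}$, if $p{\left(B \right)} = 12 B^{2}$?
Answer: $- \frac{5}{8748} + \frac{\sqrt{6}}{8748} \approx -0.00029155$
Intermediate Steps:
$\frac{\left(\sqrt{3 + 3} - 5\right) \left(-2 + 3\right)}{p{\left(-27 \right)}} = \frac{\left(\sqrt{3 + 3} - 5\right) \left(-2 + 3\right)}{12 \left(-27\right)^{2}} = \frac{\left(\sqrt{6} - 5\right) 1}{12 \cdot 729} = \frac{\left(-5 + \sqrt{6}\right) 1}{8748} = \left(-5 + \sqrt{6}\right) \frac{1}{8748} = - \frac{5}{8748} + \frac{\sqrt{6}}{8748}$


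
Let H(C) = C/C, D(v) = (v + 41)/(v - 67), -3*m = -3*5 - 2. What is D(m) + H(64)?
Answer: 11/46 ≈ 0.23913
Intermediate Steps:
m = 17/3 (m = -(-3*5 - 2)/3 = -(-15 - 2)/3 = -1/3*(-17) = 17/3 ≈ 5.6667)
D(v) = (41 + v)/(-67 + v)
H(C) = 1
D(m) + H(64) = (41 + 17/3)/(-67 + 17/3) + 1 = (140/3)/(-184/3) + 1 = -3/184*140/3 + 1 = -35/46 + 1 = 11/46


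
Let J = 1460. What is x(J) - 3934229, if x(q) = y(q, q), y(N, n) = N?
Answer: -3932769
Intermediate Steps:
x(q) = q
x(J) - 3934229 = 1460 - 3934229 = -3932769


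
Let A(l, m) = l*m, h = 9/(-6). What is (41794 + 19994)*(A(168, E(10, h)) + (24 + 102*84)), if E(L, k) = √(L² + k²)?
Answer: 530882496 + 5190192*√409 ≈ 6.3585e+8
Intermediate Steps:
h = -3/2 (h = 9*(-⅙) = -3/2 ≈ -1.5000)
(41794 + 19994)*(A(168, E(10, h)) + (24 + 102*84)) = (41794 + 19994)*(168*√(10² + (-3/2)²) + (24 + 102*84)) = 61788*(168*√(100 + 9/4) + (24 + 8568)) = 61788*(168*√(409/4) + 8592) = 61788*(168*(√409/2) + 8592) = 61788*(84*√409 + 8592) = 61788*(8592 + 84*√409) = 530882496 + 5190192*√409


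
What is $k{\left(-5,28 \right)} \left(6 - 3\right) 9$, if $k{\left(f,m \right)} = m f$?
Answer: $-3780$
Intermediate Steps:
$k{\left(f,m \right)} = f m$
$k{\left(-5,28 \right)} \left(6 - 3\right) 9 = \left(-5\right) 28 \left(6 - 3\right) 9 = - 140 \left(6 - 3\right) 9 = - 140 \cdot 3 \cdot 9 = \left(-140\right) 27 = -3780$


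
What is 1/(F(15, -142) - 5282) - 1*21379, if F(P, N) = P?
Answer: -112603194/5267 ≈ -21379.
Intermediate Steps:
1/(F(15, -142) - 5282) - 1*21379 = 1/(15 - 5282) - 1*21379 = 1/(-5267) - 21379 = -1/5267 - 21379 = -112603194/5267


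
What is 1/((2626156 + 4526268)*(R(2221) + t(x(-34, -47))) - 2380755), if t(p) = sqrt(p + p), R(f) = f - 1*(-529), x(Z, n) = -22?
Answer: -I/(-19666785245*I + 14304848*sqrt(11)) ≈ 5.0847e-11 - 1.2266e-13*I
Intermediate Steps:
R(f) = 529 + f (R(f) = f + 529 = 529 + f)
t(p) = sqrt(2)*sqrt(p) (t(p) = sqrt(2*p) = sqrt(2)*sqrt(p))
1/((2626156 + 4526268)*(R(2221) + t(x(-34, -47))) - 2380755) = 1/((2626156 + 4526268)*((529 + 2221) + sqrt(2)*sqrt(-22)) - 2380755) = 1/(7152424*(2750 + sqrt(2)*(I*sqrt(22))) - 2380755) = 1/(7152424*(2750 + 2*I*sqrt(11)) - 2380755) = 1/((19669166000 + 14304848*I*sqrt(11)) - 2380755) = 1/(19666785245 + 14304848*I*sqrt(11))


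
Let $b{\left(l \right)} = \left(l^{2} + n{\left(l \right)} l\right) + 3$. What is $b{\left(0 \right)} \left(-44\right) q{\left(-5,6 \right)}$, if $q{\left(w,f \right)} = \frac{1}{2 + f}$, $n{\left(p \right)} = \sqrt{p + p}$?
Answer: $- \frac{33}{2} \approx -16.5$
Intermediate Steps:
$n{\left(p \right)} = \sqrt{2} \sqrt{p}$ ($n{\left(p \right)} = \sqrt{2 p} = \sqrt{2} \sqrt{p}$)
$b{\left(l \right)} = 3 + l^{2} + \sqrt{2} l^{\frac{3}{2}}$ ($b{\left(l \right)} = \left(l^{2} + \sqrt{2} \sqrt{l} l\right) + 3 = \left(l^{2} + \sqrt{2} l^{\frac{3}{2}}\right) + 3 = 3 + l^{2} + \sqrt{2} l^{\frac{3}{2}}$)
$b{\left(0 \right)} \left(-44\right) q{\left(-5,6 \right)} = \frac{\left(3 + 0^{2} + \sqrt{2} \cdot 0^{\frac{3}{2}}\right) \left(-44\right)}{2 + 6} = \frac{\left(3 + 0 + \sqrt{2} \cdot 0\right) \left(-44\right)}{8} = \left(3 + 0 + 0\right) \left(-44\right) \frac{1}{8} = 3 \left(-44\right) \frac{1}{8} = \left(-132\right) \frac{1}{8} = - \frac{33}{2}$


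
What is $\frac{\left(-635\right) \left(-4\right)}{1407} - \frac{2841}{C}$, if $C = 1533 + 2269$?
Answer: $\frac{5659793}{5349414} \approx 1.058$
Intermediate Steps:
$C = 3802$
$\frac{\left(-635\right) \left(-4\right)}{1407} - \frac{2841}{C} = \frac{\left(-635\right) \left(-4\right)}{1407} - \frac{2841}{3802} = 2540 \cdot \frac{1}{1407} - \frac{2841}{3802} = \frac{2540}{1407} - \frac{2841}{3802} = \frac{5659793}{5349414}$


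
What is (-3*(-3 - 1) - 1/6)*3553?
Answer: 252263/6 ≈ 42044.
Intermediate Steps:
(-3*(-3 - 1) - 1/6)*3553 = (-3*(-4) - 1*⅙)*3553 = (12 - ⅙)*3553 = (71/6)*3553 = 252263/6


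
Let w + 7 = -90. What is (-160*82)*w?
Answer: 1272640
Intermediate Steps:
w = -97 (w = -7 - 90 = -97)
(-160*82)*w = -160*82*(-97) = -13120*(-97) = 1272640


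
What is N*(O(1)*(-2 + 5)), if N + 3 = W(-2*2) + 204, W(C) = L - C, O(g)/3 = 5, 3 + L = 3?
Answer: 9225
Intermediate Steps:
L = 0 (L = -3 + 3 = 0)
O(g) = 15 (O(g) = 3*5 = 15)
W(C) = -C (W(C) = 0 - C = -C)
N = 205 (N = -3 + (-(-2)*2 + 204) = -3 + (-1*(-4) + 204) = -3 + (4 + 204) = -3 + 208 = 205)
N*(O(1)*(-2 + 5)) = 205*(15*(-2 + 5)) = 205*(15*3) = 205*45 = 9225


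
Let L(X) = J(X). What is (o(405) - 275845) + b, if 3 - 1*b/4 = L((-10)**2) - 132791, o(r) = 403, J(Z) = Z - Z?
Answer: 255734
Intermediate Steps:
J(Z) = 0
L(X) = 0
b = 531176 (b = 12 - 4*(0 - 132791) = 12 - 4*(-132791) = 12 + 531164 = 531176)
(o(405) - 275845) + b = (403 - 275845) + 531176 = -275442 + 531176 = 255734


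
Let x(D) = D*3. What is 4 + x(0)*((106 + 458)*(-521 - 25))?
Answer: 4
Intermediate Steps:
x(D) = 3*D
4 + x(0)*((106 + 458)*(-521 - 25)) = 4 + (3*0)*((106 + 458)*(-521 - 25)) = 4 + 0*(564*(-546)) = 4 + 0*(-307944) = 4 + 0 = 4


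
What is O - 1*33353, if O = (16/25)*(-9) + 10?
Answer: -833719/25 ≈ -33349.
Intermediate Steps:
O = 106/25 (O = (16*(1/25))*(-9) + 10 = (16/25)*(-9) + 10 = -144/25 + 10 = 106/25 ≈ 4.2400)
O - 1*33353 = 106/25 - 1*33353 = 106/25 - 33353 = -833719/25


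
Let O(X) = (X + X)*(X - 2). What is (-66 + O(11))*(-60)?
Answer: -7920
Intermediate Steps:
O(X) = 2*X*(-2 + X) (O(X) = (2*X)*(-2 + X) = 2*X*(-2 + X))
(-66 + O(11))*(-60) = (-66 + 2*11*(-2 + 11))*(-60) = (-66 + 2*11*9)*(-60) = (-66 + 198)*(-60) = 132*(-60) = -7920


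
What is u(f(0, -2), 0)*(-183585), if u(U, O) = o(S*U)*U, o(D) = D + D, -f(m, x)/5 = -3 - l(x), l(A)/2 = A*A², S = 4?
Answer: -6205173000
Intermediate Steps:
l(A) = 2*A³ (l(A) = 2*(A*A²) = 2*A³)
f(m, x) = 15 + 10*x³ (f(m, x) = -5*(-3 - 2*x³) = 15 + 10*x³)
o(D) = 2*D
u(U, O) = 8*U² (u(U, O) = (2*(4*U))*U = (8*U)*U = 8*U²)
u(f(0, -2), 0)*(-183585) = (8*(15 + 10*(-2)³)²)*(-183585) = (8*(15 + 10*(-8))²)*(-183585) = (8*(15 - 80)²)*(-183585) = (8*(-65)²)*(-183585) = (8*4225)*(-183585) = 33800*(-183585) = -6205173000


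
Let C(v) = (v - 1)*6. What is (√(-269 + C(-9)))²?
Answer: -329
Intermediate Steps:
C(v) = -6 + 6*v (C(v) = (-1 + v)*6 = -6 + 6*v)
(√(-269 + C(-9)))² = (√(-269 + (-6 + 6*(-9))))² = (√(-269 + (-6 - 54)))² = (√(-269 - 60))² = (√(-329))² = (I*√329)² = -329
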